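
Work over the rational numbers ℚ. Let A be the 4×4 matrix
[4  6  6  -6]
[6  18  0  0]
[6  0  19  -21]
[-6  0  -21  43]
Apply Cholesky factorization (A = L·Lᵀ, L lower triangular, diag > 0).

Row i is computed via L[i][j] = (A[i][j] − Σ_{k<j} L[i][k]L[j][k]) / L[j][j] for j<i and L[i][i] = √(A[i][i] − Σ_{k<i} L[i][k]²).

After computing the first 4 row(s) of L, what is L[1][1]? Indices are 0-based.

Step 1: L[0][0] = √(4) = 2.
  L[1][0] = (6) / L[0][0] = 3.
Step 2: L[1][1] = √(9) = 3.
  L[2][0] = (6) / L[0][0] = 3.
  L[2][1] = (-9) / L[1][1] = -3.
Step 3: L[2][2] = √(1) = 1.
  L[3][0] = (-6) / L[0][0] = -3.
  L[3][1] = (9) / L[1][1] = 3.
  L[3][2] = (-3) / L[2][2] = -3.
Step 4: L[3][3] = √(16) = 4.

L[1][1] = 3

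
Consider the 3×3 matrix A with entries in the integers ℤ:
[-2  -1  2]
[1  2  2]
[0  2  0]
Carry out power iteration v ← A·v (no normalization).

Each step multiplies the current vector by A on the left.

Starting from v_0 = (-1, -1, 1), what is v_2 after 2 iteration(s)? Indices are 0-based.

v_2 = (-13, -1, -2)

v_0 = (-1, -1, 1).
v_1 = A·v_0 = (5, -1, -2).
v_2 = A·v_1 = (-13, -1, -2).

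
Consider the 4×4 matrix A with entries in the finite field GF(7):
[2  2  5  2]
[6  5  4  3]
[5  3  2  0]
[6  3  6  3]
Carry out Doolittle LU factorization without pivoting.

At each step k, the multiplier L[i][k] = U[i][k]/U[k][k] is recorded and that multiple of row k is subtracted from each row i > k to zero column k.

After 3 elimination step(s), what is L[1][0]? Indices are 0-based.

L[1][0] = 3

Step 1: pivot at (0,0) is 2.
  row1 ← row1 − (3)·row0  ⇒  L[1][0]=3, U row1=(0, 6, 3, 4)
  row2 ← row2 − (6)·row0  ⇒  L[2][0]=6, U row2=(0, 5, 0, 2)
  row3 ← row3 − (3)·row0  ⇒  L[3][0]=3, U row3=(0, 4, 5, 4)
Step 2: pivot at (1,1) is 6.
  row2 ← row2 − (2)·row1  ⇒  L[2][1]=2, U row2=(0, 0, 1, 1)
  row3 ← row3 − (3)·row1  ⇒  L[3][1]=3, U row3=(0, 0, 3, 6)
Step 3: pivot at (2,2) is 1.
  row3 ← row3 − (3)·row2  ⇒  L[3][2]=3, U row3=(0, 0, 0, 3)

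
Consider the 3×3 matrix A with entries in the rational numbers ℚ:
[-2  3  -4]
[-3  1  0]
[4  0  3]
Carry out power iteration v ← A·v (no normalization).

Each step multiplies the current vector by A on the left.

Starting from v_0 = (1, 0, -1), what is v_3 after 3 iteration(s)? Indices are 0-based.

v_3 = (-37, 42, -35)

v_0 = (1, 0, -1).
v_1 = A·v_0 = (2, -3, 1).
v_2 = A·v_1 = (-17, -9, 11).
v_3 = A·v_2 = (-37, 42, -35).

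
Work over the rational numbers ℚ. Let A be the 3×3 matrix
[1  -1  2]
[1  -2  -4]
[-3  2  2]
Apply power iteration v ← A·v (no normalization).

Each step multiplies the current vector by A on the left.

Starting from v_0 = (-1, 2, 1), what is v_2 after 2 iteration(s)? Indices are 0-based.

v_0 = (-1, 2, 1).
v_1 = A·v_0 = (-1, -9, 9).
v_2 = A·v_1 = (26, -19, 3).

v_2 = (26, -19, 3)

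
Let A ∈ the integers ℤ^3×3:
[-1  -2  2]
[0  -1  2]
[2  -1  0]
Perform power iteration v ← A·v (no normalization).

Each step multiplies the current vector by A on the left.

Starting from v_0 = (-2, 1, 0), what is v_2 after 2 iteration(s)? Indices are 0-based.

v_0 = (-2, 1, 0).
v_1 = A·v_0 = (0, -1, -5).
v_2 = A·v_1 = (-8, -9, 1).

v_2 = (-8, -9, 1)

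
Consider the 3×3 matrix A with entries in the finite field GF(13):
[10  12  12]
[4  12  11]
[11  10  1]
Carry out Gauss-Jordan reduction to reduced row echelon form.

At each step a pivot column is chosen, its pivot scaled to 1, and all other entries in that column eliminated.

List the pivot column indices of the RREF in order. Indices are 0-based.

pivot columns: 0, 1, 2

pivot(0,0)=10: scale R0 → (1, 9, 9)
  clear (1,0): R1 −= (4)R0 → (0, 2, 1)
  clear (2,0): R2 −= (11)R0 → (0, 2, 6)
pivot(1,1)=2: scale R1 → (0, 1, 7)
  clear (0,1): R0 −= (9)R1 → (1, 0, 11)
  clear (2,1): R2 −= (2)R1 → (0, 0, 5)
pivot(2,2)=5: scale R2 → (0, 0, 1)
  clear (0,2): R0 −= (11)R2 → (1, 0, 0)
  clear (1,2): R1 −= (7)R2 → (0, 1, 0)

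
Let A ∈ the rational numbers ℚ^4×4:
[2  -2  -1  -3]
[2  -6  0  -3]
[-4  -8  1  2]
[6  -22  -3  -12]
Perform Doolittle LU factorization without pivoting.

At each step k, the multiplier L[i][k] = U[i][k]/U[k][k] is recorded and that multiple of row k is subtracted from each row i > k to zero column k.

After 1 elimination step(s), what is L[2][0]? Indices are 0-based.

L[2][0] = -2

[col 0] pivot 2
  R1 -= 1*R0 → (0, -4, 1, 0)  (L[1][0] := 1)
  R2 -= -2*R0 → (0, -12, -1, -4)  (L[2][0] := -2)
  R3 -= 3*R0 → (0, -16, 0, -3)  (L[3][0] := 3)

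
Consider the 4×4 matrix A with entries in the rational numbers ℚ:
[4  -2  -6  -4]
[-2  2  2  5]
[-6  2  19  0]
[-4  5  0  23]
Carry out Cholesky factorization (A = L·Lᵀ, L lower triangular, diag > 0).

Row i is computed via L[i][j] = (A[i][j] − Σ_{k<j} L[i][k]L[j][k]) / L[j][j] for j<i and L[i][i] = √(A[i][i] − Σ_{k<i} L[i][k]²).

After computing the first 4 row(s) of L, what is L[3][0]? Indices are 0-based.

Step 1: L[0][0] = √(4) = 2.
  L[1][0] = (-2) / L[0][0] = -1.
Step 2: L[1][1] = √(1) = 1.
  L[2][0] = (-6) / L[0][0] = -3.
  L[2][1] = (-1) / L[1][1] = -1.
Step 3: L[2][2] = √(9) = 3.
  L[3][0] = (-4) / L[0][0] = -2.
  L[3][1] = (3) / L[1][1] = 3.
  L[3][2] = (-3) / L[2][2] = -1.
Step 4: L[3][3] = √(9) = 3.

L[3][0] = -2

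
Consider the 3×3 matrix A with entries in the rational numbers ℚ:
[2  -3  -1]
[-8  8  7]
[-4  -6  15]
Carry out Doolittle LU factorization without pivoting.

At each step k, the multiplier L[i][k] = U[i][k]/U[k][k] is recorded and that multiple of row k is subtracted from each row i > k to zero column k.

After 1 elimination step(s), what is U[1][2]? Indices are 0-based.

Step 1: pivot at (0,0) is 2.
  row1 ← row1 − (-4)·row0  ⇒  L[1][0]=-4, U row1=(0, -4, 3)
  row2 ← row2 − (-2)·row0  ⇒  L[2][0]=-2, U row2=(0, -12, 13)

U[1][2] = 3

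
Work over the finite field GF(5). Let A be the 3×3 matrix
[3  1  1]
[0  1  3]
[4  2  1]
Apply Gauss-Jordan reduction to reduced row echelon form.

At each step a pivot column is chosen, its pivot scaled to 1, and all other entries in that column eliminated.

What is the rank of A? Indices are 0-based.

step 1: normalize row 0 (÷3) = (1, 2, 2)
  row 2: subtract 4×row0 = (0, 4, 3)
step 2: normalize row 1 (÷1) = (0, 1, 3)
  row 0: subtract 2×row1 = (1, 0, 1)
  row 2: subtract 4×row1 = (0, 0, 1)
step 3: normalize row 2 (÷1) = (0, 0, 1)
  row 0: subtract 1×row2 = (1, 0, 0)
  row 1: subtract 3×row2 = (0, 1, 0)

rank = 3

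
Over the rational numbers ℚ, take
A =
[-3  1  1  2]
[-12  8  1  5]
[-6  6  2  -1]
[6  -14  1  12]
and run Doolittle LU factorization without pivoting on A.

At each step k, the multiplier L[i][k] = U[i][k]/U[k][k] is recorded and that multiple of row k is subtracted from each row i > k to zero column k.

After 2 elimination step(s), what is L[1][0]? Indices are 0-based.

L[1][0] = 4

[col 0] pivot -3
  R1 -= 4*R0 → (0, 4, -3, -3)  (L[1][0] := 4)
  R2 -= 2*R0 → (0, 4, 0, -5)  (L[2][0] := 2)
  R3 -= -2*R0 → (0, -12, 3, 16)  (L[3][0] := -2)
[col 1] pivot 4
  R2 -= 1*R1 → (0, 0, 3, -2)  (L[2][1] := 1)
  R3 -= -3*R1 → (0, 0, -6, 7)  (L[3][1] := -3)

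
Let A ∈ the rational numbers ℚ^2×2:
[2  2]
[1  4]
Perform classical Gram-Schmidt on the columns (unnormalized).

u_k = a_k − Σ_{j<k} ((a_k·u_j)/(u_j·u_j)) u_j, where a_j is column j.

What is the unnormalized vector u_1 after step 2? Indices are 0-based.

u_1 = (-6/5, 12/5)

Step 1: u_0 = a_0 = (2, 1).
Step 2: u_1 = a_1 − (8/5)·u_0 = (-6/5, 12/5).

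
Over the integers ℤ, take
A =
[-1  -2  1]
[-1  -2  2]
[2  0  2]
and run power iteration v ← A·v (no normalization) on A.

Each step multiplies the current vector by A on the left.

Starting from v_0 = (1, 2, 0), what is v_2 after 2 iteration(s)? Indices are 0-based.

v_0 = (1, 2, 0).
v_1 = A·v_0 = (-5, -5, 2).
v_2 = A·v_1 = (17, 19, -6).

v_2 = (17, 19, -6)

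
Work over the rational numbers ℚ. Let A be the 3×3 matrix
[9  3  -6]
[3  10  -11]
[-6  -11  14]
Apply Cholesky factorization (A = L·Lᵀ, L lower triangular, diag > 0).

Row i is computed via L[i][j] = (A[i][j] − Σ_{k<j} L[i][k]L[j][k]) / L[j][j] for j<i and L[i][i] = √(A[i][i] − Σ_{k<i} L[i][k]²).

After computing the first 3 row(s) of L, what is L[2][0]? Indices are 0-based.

Step 1: L[0][0] = √(9) = 3.
  L[1][0] = (3) / L[0][0] = 1.
Step 2: L[1][1] = √(9) = 3.
  L[2][0] = (-6) / L[0][0] = -2.
  L[2][1] = (-9) / L[1][1] = -3.
Step 3: L[2][2] = √(1) = 1.

L[2][0] = -2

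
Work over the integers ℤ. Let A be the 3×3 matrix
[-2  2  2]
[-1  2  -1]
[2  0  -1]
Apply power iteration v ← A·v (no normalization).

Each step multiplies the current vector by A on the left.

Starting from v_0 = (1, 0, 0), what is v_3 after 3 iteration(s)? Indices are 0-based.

v_3 = (-28, -4, 18)

v_0 = (1, 0, 0).
v_1 = A·v_0 = (-2, -1, 2).
v_2 = A·v_1 = (6, -2, -6).
v_3 = A·v_2 = (-28, -4, 18).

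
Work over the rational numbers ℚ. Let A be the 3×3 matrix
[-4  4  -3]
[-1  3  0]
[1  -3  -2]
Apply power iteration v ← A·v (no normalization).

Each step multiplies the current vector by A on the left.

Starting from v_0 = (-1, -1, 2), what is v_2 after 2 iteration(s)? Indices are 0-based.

v_2 = (22, 0, 4)

v_0 = (-1, -1, 2).
v_1 = A·v_0 = (-6, -2, -2).
v_2 = A·v_1 = (22, 0, 4).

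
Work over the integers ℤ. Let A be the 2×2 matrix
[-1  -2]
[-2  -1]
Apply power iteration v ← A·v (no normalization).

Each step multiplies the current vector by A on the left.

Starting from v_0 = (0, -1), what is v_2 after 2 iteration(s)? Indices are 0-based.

v_2 = (-4, -5)

v_0 = (0, -1).
v_1 = A·v_0 = (2, 1).
v_2 = A·v_1 = (-4, -5).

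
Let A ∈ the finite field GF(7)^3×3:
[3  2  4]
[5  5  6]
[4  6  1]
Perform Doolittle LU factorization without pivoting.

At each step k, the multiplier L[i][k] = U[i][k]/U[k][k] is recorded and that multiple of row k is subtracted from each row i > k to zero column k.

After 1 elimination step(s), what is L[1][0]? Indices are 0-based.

L[1][0] = 4

k=0: U[0][0]=3
  eliminate (1,0): mult=4, new row 1: (0, 4, 4); set L[1][0]=4
  eliminate (2,0): mult=6, new row 2: (0, 1, 5); set L[2][0]=6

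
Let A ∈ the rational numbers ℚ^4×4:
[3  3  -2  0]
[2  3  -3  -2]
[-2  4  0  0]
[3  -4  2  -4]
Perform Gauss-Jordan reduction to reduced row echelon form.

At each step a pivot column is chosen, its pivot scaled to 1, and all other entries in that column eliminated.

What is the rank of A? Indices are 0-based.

[1] R0 /= 3  ⇒  (1, 1, -2/3, 0)
     R1 -= 2·R0  ⇒  (0, 1, -5/3, -2)
     R2 -= -2·R0  ⇒  (0, 6, -4/3, 0)
     R3 -= 3·R0  ⇒  (0, -7, 4, -4)
[2] R1 /= 1  ⇒  (0, 1, -5/3, -2)
     R0 -= 1·R1  ⇒  (1, 0, 1, 2)
     R2 -= 6·R1  ⇒  (0, 0, 26/3, 12)
     R3 -= -7·R1  ⇒  (0, 0, -23/3, -18)
[3] R2 /= 26/3  ⇒  (0, 0, 1, 18/13)
     R0 -= 1·R2  ⇒  (1, 0, 0, 8/13)
     R1 -= -5/3·R2  ⇒  (0, 1, 0, 4/13)
     R3 -= -23/3·R2  ⇒  (0, 0, 0, -96/13)
[4] R3 /= -96/13  ⇒  (0, 0, 0, 1)
     R0 -= 8/13·R3  ⇒  (1, 0, 0, 0)
     R1 -= 4/13·R3  ⇒  (0, 1, 0, 0)
     R2 -= 18/13·R3  ⇒  (0, 0, 1, 0)

rank = 4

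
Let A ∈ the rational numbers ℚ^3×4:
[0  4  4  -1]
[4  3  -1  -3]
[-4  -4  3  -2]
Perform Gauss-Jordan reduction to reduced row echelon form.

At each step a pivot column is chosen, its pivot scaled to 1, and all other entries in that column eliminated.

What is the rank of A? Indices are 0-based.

[1] R0 <-> R1
[1] R0 /= 4  ⇒  (1, 3/4, -1/4, -3/4)
     R2 -= -4·R0  ⇒  (0, -1, 2, -5)
[2] R1 /= 4  ⇒  (0, 1, 1, -1/4)
     R0 -= 3/4·R1  ⇒  (1, 0, -1, -9/16)
     R2 -= -1·R1  ⇒  (0, 0, 3, -21/4)
[3] R2 /= 3  ⇒  (0, 0, 1, -7/4)
     R0 -= -1·R2  ⇒  (1, 0, 0, -37/16)
     R1 -= 1·R2  ⇒  (0, 1, 0, 3/2)

rank = 3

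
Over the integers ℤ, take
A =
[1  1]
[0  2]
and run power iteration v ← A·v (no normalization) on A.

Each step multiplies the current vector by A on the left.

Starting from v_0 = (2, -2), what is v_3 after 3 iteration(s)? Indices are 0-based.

v_0 = (2, -2).
v_1 = A·v_0 = (0, -4).
v_2 = A·v_1 = (-4, -8).
v_3 = A·v_2 = (-12, -16).

v_3 = (-12, -16)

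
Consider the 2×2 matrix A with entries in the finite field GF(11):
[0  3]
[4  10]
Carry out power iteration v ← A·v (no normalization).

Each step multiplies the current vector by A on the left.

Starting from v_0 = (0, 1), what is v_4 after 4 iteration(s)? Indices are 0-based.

v_0 = (0, 1).
v_1 = A·v_0 = (3, 10).
v_2 = A·v_1 = (8, 2).
v_3 = A·v_2 = (6, 8).
v_4 = A·v_3 = (2, 5).

v_4 = (2, 5)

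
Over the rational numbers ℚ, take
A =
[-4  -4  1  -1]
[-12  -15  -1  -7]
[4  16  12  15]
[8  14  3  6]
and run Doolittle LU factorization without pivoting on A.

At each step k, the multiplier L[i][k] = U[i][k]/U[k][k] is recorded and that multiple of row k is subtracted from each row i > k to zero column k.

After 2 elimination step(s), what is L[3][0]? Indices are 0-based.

Step 1: pivot at (0,0) is -4.
  row1 ← row1 − (3)·row0  ⇒  L[1][0]=3, U row1=(0, -3, -4, -4)
  row2 ← row2 − (-1)·row0  ⇒  L[2][0]=-1, U row2=(0, 12, 13, 14)
  row3 ← row3 − (-2)·row0  ⇒  L[3][0]=-2, U row3=(0, 6, 5, 4)
Step 2: pivot at (1,1) is -3.
  row2 ← row2 − (-4)·row1  ⇒  L[2][1]=-4, U row2=(0, 0, -3, -2)
  row3 ← row3 − (-2)·row1  ⇒  L[3][1]=-2, U row3=(0, 0, -3, -4)

L[3][0] = -2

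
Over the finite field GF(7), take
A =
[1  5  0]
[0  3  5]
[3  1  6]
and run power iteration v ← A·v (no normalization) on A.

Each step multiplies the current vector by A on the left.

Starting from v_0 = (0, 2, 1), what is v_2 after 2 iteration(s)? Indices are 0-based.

v_0 = (0, 2, 1).
v_1 = A·v_0 = (3, 4, 1).
v_2 = A·v_1 = (2, 3, 5).

v_2 = (2, 3, 5)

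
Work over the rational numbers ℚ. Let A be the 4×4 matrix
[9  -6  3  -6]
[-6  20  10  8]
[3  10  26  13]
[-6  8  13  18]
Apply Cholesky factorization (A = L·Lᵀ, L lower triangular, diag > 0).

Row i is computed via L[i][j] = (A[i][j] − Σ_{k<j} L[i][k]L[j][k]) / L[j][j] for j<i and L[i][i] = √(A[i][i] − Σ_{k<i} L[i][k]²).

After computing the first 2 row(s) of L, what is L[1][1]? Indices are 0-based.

L[1][1] = 4

Step 1: L[0][0] = √(9) = 3.
  L[1][0] = (-6) / L[0][0] = -2.
Step 2: L[1][1] = √(16) = 4.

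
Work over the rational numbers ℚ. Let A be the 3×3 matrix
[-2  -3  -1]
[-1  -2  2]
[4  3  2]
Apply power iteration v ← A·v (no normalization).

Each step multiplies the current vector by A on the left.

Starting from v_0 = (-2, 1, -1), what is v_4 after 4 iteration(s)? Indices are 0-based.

v_4 = (-9, -60, 45)

v_0 = (-2, 1, -1).
v_1 = A·v_0 = (2, -2, -7).
v_2 = A·v_1 = (9, -12, -12).
v_3 = A·v_2 = (30, -9, -24).
v_4 = A·v_3 = (-9, -60, 45).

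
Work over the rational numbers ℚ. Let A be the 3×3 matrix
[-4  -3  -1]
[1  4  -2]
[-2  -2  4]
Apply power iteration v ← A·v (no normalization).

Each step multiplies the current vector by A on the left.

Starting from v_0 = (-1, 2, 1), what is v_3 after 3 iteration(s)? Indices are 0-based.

v_3 = (-23, 39, 0)

v_0 = (-1, 2, 1).
v_1 = A·v_0 = (-3, 5, 2).
v_2 = A·v_1 = (-5, 13, 4).
v_3 = A·v_2 = (-23, 39, 0).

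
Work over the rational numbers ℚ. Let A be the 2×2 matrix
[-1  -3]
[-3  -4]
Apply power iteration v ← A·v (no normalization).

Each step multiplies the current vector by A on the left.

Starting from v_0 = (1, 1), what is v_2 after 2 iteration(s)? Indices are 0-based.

v_2 = (25, 40)

v_0 = (1, 1).
v_1 = A·v_0 = (-4, -7).
v_2 = A·v_1 = (25, 40).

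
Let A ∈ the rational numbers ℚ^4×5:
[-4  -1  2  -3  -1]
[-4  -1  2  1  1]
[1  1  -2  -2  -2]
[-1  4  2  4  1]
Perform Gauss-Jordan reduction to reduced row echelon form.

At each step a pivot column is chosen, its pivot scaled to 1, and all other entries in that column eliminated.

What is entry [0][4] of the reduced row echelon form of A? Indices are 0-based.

[1] R0 /= -4  ⇒  (1, 1/4, -1/2, 3/4, 1/4)
     R1 -= -4·R0  ⇒  (0, 0, 0, 4, 2)
     R2 -= 1·R0  ⇒  (0, 3/4, -3/2, -11/4, -9/4)
     R3 -= -1·R0  ⇒  (0, 17/4, 3/2, 19/4, 5/4)
[2] R1 <-> R2
[2] R1 /= 3/4  ⇒  (0, 1, -2, -11/3, -3)
     R0 -= 1/4·R1  ⇒  (1, 0, 0, 5/3, 1)
     R3 -= 17/4·R1  ⇒  (0, 0, 10, 61/3, 14)
[3] R2 <-> R3
[3] R2 /= 10  ⇒  (0, 0, 1, 61/30, 7/5)
     R1 -= -2·R2  ⇒  (0, 1, 0, 2/5, -1/5)
[4] R3 /= 4  ⇒  (0, 0, 0, 1, 1/2)
     R0 -= 5/3·R3  ⇒  (1, 0, 0, 0, 1/6)
     R1 -= 2/5·R3  ⇒  (0, 1, 0, 0, -2/5)
     R2 -= 61/30·R3  ⇒  (0, 0, 1, 0, 23/60)

M[0][4] = 1/6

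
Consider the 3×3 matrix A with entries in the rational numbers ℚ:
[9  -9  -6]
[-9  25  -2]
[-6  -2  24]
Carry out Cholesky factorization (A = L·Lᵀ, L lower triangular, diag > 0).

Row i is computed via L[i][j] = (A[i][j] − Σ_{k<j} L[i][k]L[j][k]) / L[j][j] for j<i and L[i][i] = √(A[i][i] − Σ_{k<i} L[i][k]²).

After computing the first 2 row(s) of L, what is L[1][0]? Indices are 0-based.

L[1][0] = -3

Step 1: L[0][0] = √(9) = 3.
  L[1][0] = (-9) / L[0][0] = -3.
Step 2: L[1][1] = √(16) = 4.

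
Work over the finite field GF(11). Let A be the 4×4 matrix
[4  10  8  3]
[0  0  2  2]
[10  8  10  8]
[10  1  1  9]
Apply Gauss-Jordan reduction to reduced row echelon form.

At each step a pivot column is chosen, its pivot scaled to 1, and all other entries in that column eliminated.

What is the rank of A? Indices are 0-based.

[1] R0 /= 4  ⇒  (1, 8, 2, 9)
     R2 -= 10·R0  ⇒  (0, 5, 1, 6)
     R3 -= 10·R0  ⇒  (0, 9, 3, 7)
[2] R1 <-> R2
[2] R1 /= 5  ⇒  (0, 1, 9, 10)
     R0 -= 8·R1  ⇒  (1, 0, 7, 6)
     R3 -= 9·R1  ⇒  (0, 0, 10, 5)
[3] R2 /= 2  ⇒  (0, 0, 1, 1)
     R0 -= 7·R2  ⇒  (1, 0, 0, 10)
     R1 -= 9·R2  ⇒  (0, 1, 0, 1)
     R3 -= 10·R2  ⇒  (0, 0, 0, 6)
[4] R3 /= 6  ⇒  (0, 0, 0, 1)
     R0 -= 10·R3  ⇒  (1, 0, 0, 0)
     R1 -= 1·R3  ⇒  (0, 1, 0, 0)
     R2 -= 1·R3  ⇒  (0, 0, 1, 0)

rank = 4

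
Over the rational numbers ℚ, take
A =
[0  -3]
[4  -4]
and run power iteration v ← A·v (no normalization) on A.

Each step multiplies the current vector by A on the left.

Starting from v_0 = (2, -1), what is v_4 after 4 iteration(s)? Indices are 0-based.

v_0 = (2, -1).
v_1 = A·v_0 = (3, 12).
v_2 = A·v_1 = (-36, -36).
v_3 = A·v_2 = (108, 0).
v_4 = A·v_3 = (0, 432).

v_4 = (0, 432)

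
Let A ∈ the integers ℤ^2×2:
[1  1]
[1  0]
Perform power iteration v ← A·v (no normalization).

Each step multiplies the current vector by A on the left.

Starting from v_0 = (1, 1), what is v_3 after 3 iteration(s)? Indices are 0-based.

v_3 = (5, 3)

v_0 = (1, 1).
v_1 = A·v_0 = (2, 1).
v_2 = A·v_1 = (3, 2).
v_3 = A·v_2 = (5, 3).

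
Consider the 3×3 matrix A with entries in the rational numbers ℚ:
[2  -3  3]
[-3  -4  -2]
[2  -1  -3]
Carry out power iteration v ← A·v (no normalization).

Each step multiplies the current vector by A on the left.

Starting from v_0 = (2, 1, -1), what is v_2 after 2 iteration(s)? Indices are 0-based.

v_2 = (38, 26, -14)

v_0 = (2, 1, -1).
v_1 = A·v_0 = (-2, -8, 6).
v_2 = A·v_1 = (38, 26, -14).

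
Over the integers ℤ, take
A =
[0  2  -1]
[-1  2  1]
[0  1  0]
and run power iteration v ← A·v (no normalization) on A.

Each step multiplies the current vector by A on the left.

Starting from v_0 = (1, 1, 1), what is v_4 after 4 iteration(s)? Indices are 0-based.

v_4 = (10, 12, 7)

v_0 = (1, 1, 1).
v_1 = A·v_0 = (1, 2, 1).
v_2 = A·v_1 = (3, 4, 2).
v_3 = A·v_2 = (6, 7, 4).
v_4 = A·v_3 = (10, 12, 7).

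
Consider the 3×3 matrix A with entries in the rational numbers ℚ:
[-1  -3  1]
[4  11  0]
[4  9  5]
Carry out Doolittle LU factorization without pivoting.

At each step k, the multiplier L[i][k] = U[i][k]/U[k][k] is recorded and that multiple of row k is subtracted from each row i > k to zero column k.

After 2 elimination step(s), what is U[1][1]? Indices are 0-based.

U[1][1] = -1

[col 0] pivot -1
  R1 -= -4*R0 → (0, -1, 4)  (L[1][0] := -4)
  R2 -= -4*R0 → (0, -3, 9)  (L[2][0] := -4)
[col 1] pivot -1
  R2 -= 3*R1 → (0, 0, -3)  (L[2][1] := 3)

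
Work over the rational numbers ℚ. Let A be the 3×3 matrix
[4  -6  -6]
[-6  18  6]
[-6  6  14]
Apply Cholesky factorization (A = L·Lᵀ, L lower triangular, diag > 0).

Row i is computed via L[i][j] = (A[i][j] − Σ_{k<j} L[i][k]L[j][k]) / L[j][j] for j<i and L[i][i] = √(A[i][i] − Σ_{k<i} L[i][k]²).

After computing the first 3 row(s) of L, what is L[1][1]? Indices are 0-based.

Step 1: L[0][0] = √(4) = 2.
  L[1][0] = (-6) / L[0][0] = -3.
Step 2: L[1][1] = √(9) = 3.
  L[2][0] = (-6) / L[0][0] = -3.
  L[2][1] = (-3) / L[1][1] = -1.
Step 3: L[2][2] = √(4) = 2.

L[1][1] = 3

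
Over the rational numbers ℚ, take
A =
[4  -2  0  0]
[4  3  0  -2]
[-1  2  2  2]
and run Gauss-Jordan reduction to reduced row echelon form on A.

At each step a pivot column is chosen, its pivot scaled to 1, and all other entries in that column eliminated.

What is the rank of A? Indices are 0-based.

pivot(0,0)=4: scale R0 → (1, -1/2, 0, 0)
  clear (1,0): R1 −= (4)R0 → (0, 5, 0, -2)
  clear (2,0): R2 −= (-1)R0 → (0, 3/2, 2, 2)
pivot(1,1)=5: scale R1 → (0, 1, 0, -2/5)
  clear (0,1): R0 −= (-1/2)R1 → (1, 0, 0, -1/5)
  clear (2,1): R2 −= (3/2)R1 → (0, 0, 2, 13/5)
pivot(2,2)=2: scale R2 → (0, 0, 1, 13/10)

rank = 3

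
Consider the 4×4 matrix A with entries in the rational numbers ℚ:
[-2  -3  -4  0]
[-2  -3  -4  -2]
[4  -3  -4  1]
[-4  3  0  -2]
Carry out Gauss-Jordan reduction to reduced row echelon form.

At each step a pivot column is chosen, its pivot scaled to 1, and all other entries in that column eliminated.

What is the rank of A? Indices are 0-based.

rank = 4

pivot(0,0)=-2: scale R0 → (1, 3/2, 2, 0)
  clear (1,0): R1 −= (-2)R0 → (0, 0, 0, -2)
  clear (2,0): R2 −= (4)R0 → (0, -9, -12, 1)
  clear (3,0): R3 −= (-4)R0 → (0, 9, 8, -2)
pivot(1,1): swap R1↔R2
pivot(1,1)=-9: scale R1 → (0, 1, 4/3, -1/9)
  clear (0,1): R0 −= (3/2)R1 → (1, 0, 0, 1/6)
  clear (3,1): R3 −= (9)R1 → (0, 0, -4, -1)
pivot(2,2): swap R2↔R3
pivot(2,2)=-4: scale R2 → (0, 0, 1, 1/4)
  clear (1,2): R1 −= (4/3)R2 → (0, 1, 0, -4/9)
pivot(3,3)=-2: scale R3 → (0, 0, 0, 1)
  clear (0,3): R0 −= (1/6)R3 → (1, 0, 0, 0)
  clear (1,3): R1 −= (-4/9)R3 → (0, 1, 0, 0)
  clear (2,3): R2 −= (1/4)R3 → (0, 0, 1, 0)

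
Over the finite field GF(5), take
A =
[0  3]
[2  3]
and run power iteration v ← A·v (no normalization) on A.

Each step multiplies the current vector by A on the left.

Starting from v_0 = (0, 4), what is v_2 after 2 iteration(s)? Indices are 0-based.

v_0 = (0, 4).
v_1 = A·v_0 = (2, 2).
v_2 = A·v_1 = (1, 0).

v_2 = (1, 0)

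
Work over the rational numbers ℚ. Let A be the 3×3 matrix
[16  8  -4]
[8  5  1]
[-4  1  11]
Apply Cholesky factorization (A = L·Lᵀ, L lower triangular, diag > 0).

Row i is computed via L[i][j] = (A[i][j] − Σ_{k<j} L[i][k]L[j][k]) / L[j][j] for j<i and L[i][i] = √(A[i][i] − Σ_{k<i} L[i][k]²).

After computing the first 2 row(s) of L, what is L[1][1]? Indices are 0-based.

Step 1: L[0][0] = √(16) = 4.
  L[1][0] = (8) / L[0][0] = 2.
Step 2: L[1][1] = √(1) = 1.

L[1][1] = 1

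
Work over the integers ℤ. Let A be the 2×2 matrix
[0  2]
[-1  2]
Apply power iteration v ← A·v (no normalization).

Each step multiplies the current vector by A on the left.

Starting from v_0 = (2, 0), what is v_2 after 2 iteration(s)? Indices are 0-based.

v_0 = (2, 0).
v_1 = A·v_0 = (0, -2).
v_2 = A·v_1 = (-4, -4).

v_2 = (-4, -4)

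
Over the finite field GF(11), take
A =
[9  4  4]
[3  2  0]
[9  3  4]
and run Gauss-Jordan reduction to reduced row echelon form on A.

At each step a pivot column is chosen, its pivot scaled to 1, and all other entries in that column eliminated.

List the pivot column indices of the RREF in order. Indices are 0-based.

[1] R0 /= 9  ⇒  (1, 9, 9)
     R1 -= 3·R0  ⇒  (0, 8, 6)
     R2 -= 9·R0  ⇒  (0, 10, 0)
[2] R1 /= 8  ⇒  (0, 1, 9)
     R0 -= 9·R1  ⇒  (1, 0, 5)
     R2 -= 10·R1  ⇒  (0, 0, 9)
[3] R2 /= 9  ⇒  (0, 0, 1)
     R0 -= 5·R2  ⇒  (1, 0, 0)
     R1 -= 9·R2  ⇒  (0, 1, 0)

pivot columns: 0, 1, 2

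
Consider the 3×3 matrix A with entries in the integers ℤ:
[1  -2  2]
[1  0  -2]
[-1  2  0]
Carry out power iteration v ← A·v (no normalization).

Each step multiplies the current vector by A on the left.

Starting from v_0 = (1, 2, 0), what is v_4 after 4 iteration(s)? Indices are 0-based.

v_0 = (1, 2, 0).
v_1 = A·v_0 = (-3, 1, 3).
v_2 = A·v_1 = (1, -9, 5).
v_3 = A·v_2 = (29, -9, -19).
v_4 = A·v_3 = (9, 67, -47).

v_4 = (9, 67, -47)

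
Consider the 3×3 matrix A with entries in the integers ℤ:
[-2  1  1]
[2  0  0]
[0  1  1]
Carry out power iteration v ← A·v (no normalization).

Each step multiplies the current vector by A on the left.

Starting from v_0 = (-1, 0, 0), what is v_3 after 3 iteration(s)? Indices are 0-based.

v_3 = (14, -12, 2)

v_0 = (-1, 0, 0).
v_1 = A·v_0 = (2, -2, 0).
v_2 = A·v_1 = (-6, 4, -2).
v_3 = A·v_2 = (14, -12, 2).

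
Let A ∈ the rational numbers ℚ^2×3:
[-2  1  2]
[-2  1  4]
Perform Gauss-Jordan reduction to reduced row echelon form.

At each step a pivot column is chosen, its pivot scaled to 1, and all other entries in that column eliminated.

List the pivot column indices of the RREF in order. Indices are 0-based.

pivot(0,0)=-2: scale R0 → (1, -1/2, -1)
  clear (1,0): R1 −= (-2)R0 → (0, 0, 2)
col 1: no nonzero at/below row 1; advance.
pivot(1,2)=2: scale R1 → (0, 0, 1)
  clear (0,2): R0 −= (-1)R1 → (1, -1/2, 0)

pivot columns: 0, 2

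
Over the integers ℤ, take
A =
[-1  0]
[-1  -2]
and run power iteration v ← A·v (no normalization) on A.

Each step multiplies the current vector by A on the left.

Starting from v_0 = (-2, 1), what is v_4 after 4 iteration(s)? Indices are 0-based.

v_0 = (-2, 1).
v_1 = A·v_0 = (2, 0).
v_2 = A·v_1 = (-2, -2).
v_3 = A·v_2 = (2, 6).
v_4 = A·v_3 = (-2, -14).

v_4 = (-2, -14)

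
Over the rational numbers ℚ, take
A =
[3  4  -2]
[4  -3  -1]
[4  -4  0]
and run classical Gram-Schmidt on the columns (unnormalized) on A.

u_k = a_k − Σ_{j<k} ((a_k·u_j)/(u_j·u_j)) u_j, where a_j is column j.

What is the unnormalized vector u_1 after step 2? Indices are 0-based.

Step 1: u_0 = a_0 = (3, 4, 4).
Step 2: u_1 = a_1 − (-16/41)·u_0 = (212/41, -59/41, -100/41).

u_1 = (212/41, -59/41, -100/41)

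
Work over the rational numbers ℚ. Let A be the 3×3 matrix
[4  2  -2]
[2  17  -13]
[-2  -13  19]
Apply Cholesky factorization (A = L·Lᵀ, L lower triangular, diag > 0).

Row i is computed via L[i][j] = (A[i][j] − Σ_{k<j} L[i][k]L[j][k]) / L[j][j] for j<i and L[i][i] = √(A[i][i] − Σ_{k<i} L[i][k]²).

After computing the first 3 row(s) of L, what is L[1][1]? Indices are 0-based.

L[1][1] = 4

Step 1: L[0][0] = √(4) = 2.
  L[1][0] = (2) / L[0][0] = 1.
Step 2: L[1][1] = √(16) = 4.
  L[2][0] = (-2) / L[0][0] = -1.
  L[2][1] = (-12) / L[1][1] = -3.
Step 3: L[2][2] = √(9) = 3.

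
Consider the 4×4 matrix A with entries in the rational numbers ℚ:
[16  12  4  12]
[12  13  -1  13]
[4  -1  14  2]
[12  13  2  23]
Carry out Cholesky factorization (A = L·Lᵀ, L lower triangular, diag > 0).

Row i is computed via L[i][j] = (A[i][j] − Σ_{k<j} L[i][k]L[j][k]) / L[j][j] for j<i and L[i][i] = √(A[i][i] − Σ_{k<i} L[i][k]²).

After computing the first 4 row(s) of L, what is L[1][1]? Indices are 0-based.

L[1][1] = 2

Step 1: L[0][0] = √(16) = 4.
  L[1][0] = (12) / L[0][0] = 3.
Step 2: L[1][1] = √(4) = 2.
  L[2][0] = (4) / L[0][0] = 1.
  L[2][1] = (-4) / L[1][1] = -2.
Step 3: L[2][2] = √(9) = 3.
  L[3][0] = (12) / L[0][0] = 3.
  L[3][1] = (4) / L[1][1] = 2.
  L[3][2] = (3) / L[2][2] = 1.
Step 4: L[3][3] = √(9) = 3.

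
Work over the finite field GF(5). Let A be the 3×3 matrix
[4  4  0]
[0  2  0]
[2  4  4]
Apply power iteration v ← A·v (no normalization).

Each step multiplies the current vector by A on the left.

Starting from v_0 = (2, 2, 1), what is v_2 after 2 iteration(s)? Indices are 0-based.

v_0 = (2, 2, 1).
v_1 = A·v_0 = (1, 4, 1).
v_2 = A·v_1 = (0, 3, 2).

v_2 = (0, 3, 2)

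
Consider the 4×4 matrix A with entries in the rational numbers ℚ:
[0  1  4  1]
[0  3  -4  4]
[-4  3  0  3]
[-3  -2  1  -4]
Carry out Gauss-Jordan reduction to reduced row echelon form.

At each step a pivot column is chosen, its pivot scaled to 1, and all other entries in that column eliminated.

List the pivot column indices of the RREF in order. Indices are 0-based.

pivot columns: 0, 1, 2, 3

step 1: exchange rows 0,2
step 1: normalize row 0 (÷-4) = (1, -3/4, 0, -3/4)
  row 3: subtract -3×row0 = (0, -17/4, 1, -25/4)
step 2: normalize row 1 (÷3) = (0, 1, -4/3, 4/3)
  row 0: subtract -3/4×row1 = (1, 0, -1, 1/4)
  row 2: subtract 1×row1 = (0, 0, 16/3, -1/3)
  row 3: subtract -17/4×row1 = (0, 0, -14/3, -7/12)
step 3: normalize row 2 (÷16/3) = (0, 0, 1, -1/16)
  row 0: subtract -1×row2 = (1, 0, 0, 3/16)
  row 1: subtract -4/3×row2 = (0, 1, 0, 5/4)
  row 3: subtract -14/3×row2 = (0, 0, 0, -7/8)
step 4: normalize row 3 (÷-7/8) = (0, 0, 0, 1)
  row 0: subtract 3/16×row3 = (1, 0, 0, 0)
  row 1: subtract 5/4×row3 = (0, 1, 0, 0)
  row 2: subtract -1/16×row3 = (0, 0, 1, 0)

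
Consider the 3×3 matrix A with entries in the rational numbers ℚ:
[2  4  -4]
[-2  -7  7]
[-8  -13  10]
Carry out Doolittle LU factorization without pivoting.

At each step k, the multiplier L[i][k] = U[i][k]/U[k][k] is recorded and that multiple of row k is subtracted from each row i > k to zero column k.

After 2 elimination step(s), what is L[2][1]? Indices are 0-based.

k=0: U[0][0]=2
  eliminate (1,0): mult=-1, new row 1: (0, -3, 3); set L[1][0]=-1
  eliminate (2,0): mult=-4, new row 2: (0, 3, -6); set L[2][0]=-4
k=1: U[1][1]=-3
  eliminate (2,1): mult=-1, new row 2: (0, 0, -3); set L[2][1]=-1

L[2][1] = -1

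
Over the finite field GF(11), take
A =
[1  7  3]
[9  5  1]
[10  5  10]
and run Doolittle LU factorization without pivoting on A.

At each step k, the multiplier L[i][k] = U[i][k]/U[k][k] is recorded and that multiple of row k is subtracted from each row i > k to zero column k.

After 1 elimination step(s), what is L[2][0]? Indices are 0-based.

L[2][0] = 10

[col 0] pivot 1
  R1 -= 9*R0 → (0, 8, 7)  (L[1][0] := 9)
  R2 -= 10*R0 → (0, 1, 2)  (L[2][0] := 10)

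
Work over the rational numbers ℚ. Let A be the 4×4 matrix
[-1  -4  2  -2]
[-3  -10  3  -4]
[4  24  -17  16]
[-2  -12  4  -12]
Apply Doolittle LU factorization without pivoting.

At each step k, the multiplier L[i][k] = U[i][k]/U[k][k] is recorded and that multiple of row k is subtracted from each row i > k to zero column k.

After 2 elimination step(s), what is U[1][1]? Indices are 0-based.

U[1][1] = 2

k=0: U[0][0]=-1
  eliminate (1,0): mult=3, new row 1: (0, 2, -3, 2); set L[1][0]=3
  eliminate (2,0): mult=-4, new row 2: (0, 8, -9, 8); set L[2][0]=-4
  eliminate (3,0): mult=2, new row 3: (0, -4, 0, -8); set L[3][0]=2
k=1: U[1][1]=2
  eliminate (2,1): mult=4, new row 2: (0, 0, 3, 0); set L[2][1]=4
  eliminate (3,1): mult=-2, new row 3: (0, 0, -6, -4); set L[3][1]=-2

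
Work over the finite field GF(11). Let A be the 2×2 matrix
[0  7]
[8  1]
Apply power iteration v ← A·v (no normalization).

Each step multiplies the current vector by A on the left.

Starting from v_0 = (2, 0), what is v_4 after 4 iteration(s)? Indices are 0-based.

v_4 = (4, 4)

v_0 = (2, 0).
v_1 = A·v_0 = (0, 5).
v_2 = A·v_1 = (2, 5).
v_3 = A·v_2 = (2, 10).
v_4 = A·v_3 = (4, 4).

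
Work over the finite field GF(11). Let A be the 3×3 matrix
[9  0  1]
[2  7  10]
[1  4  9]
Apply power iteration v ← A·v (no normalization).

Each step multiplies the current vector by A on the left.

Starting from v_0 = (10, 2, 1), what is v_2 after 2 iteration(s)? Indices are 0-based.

v_2 = (10, 1, 4)

v_0 = (10, 2, 1).
v_1 = A·v_0 = (3, 0, 5).
v_2 = A·v_1 = (10, 1, 4).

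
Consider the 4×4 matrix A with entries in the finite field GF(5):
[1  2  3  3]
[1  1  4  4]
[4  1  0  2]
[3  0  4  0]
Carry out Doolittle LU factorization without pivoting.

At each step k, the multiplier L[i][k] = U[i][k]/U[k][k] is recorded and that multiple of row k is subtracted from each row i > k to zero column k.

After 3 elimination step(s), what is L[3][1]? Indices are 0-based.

L[3][1] = 1

k=0: U[0][0]=1
  eliminate (1,0): mult=1, new row 1: (0, 4, 1, 1); set L[1][0]=1
  eliminate (2,0): mult=4, new row 2: (0, 3, 3, 0); set L[2][0]=4
  eliminate (3,0): mult=3, new row 3: (0, 4, 0, 1); set L[3][0]=3
k=1: U[1][1]=4
  eliminate (2,1): mult=2, new row 2: (0, 0, 1, 3); set L[2][1]=2
  eliminate (3,1): mult=1, new row 3: (0, 0, 4, 0); set L[3][1]=1
k=2: U[2][2]=1
  eliminate (3,2): mult=4, new row 3: (0, 0, 0, 3); set L[3][2]=4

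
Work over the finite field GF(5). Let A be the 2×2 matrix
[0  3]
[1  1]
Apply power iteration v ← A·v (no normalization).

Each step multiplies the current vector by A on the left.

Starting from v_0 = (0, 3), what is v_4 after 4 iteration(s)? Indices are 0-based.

v_4 = (3, 2)

v_0 = (0, 3).
v_1 = A·v_0 = (4, 3).
v_2 = A·v_1 = (4, 2).
v_3 = A·v_2 = (1, 1).
v_4 = A·v_3 = (3, 2).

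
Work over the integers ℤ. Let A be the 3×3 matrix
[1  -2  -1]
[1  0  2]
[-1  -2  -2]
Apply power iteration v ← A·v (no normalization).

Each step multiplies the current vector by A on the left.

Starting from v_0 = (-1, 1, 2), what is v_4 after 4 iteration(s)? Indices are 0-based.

v_0 = (-1, 1, 2).
v_1 = A·v_0 = (-5, 3, -5).
v_2 = A·v_1 = (-6, -15, 9).
v_3 = A·v_2 = (15, 12, 18).
v_4 = A·v_3 = (-27, 51, -75).

v_4 = (-27, 51, -75)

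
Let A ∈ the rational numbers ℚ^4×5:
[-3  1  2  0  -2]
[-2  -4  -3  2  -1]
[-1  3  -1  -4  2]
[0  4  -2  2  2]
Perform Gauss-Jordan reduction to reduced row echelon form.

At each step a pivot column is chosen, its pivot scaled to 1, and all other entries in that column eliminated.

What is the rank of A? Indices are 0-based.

rank = 4

[1] R0 /= -3  ⇒  (1, -1/3, -2/3, 0, 2/3)
     R1 -= -2·R0  ⇒  (0, -14/3, -13/3, 2, 1/3)
     R2 -= -1·R0  ⇒  (0, 8/3, -5/3, -4, 8/3)
[2] R1 /= -14/3  ⇒  (0, 1, 13/14, -3/7, -1/14)
     R0 -= -1/3·R1  ⇒  (1, 0, -5/14, -1/7, 9/14)
     R2 -= 8/3·R1  ⇒  (0, 0, -29/7, -20/7, 20/7)
     R3 -= 4·R1  ⇒  (0, 0, -40/7, 26/7, 16/7)
[3] R2 /= -29/7  ⇒  (0, 0, 1, 20/29, -20/29)
     R0 -= -5/14·R2  ⇒  (1, 0, 0, 3/29, 23/58)
     R1 -= 13/14·R2  ⇒  (0, 1, 0, -31/29, 33/58)
     R3 -= -40/7·R2  ⇒  (0, 0, 0, 222/29, -48/29)
[4] R3 /= 222/29  ⇒  (0, 0, 0, 1, -8/37)
     R0 -= 3/29·R3  ⇒  (1, 0, 0, 0, 31/74)
     R1 -= -31/29·R3  ⇒  (0, 1, 0, 0, 25/74)
     R2 -= 20/29·R3  ⇒  (0, 0, 1, 0, -20/37)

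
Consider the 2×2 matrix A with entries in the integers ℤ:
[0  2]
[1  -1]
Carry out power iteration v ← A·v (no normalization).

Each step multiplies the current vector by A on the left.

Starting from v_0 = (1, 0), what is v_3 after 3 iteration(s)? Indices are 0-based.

v_0 = (1, 0).
v_1 = A·v_0 = (0, 1).
v_2 = A·v_1 = (2, -1).
v_3 = A·v_2 = (-2, 3).

v_3 = (-2, 3)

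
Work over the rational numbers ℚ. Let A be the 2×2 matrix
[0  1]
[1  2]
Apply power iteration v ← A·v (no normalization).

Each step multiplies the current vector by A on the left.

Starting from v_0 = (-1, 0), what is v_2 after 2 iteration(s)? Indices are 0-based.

v_2 = (-1, -2)

v_0 = (-1, 0).
v_1 = A·v_0 = (0, -1).
v_2 = A·v_1 = (-1, -2).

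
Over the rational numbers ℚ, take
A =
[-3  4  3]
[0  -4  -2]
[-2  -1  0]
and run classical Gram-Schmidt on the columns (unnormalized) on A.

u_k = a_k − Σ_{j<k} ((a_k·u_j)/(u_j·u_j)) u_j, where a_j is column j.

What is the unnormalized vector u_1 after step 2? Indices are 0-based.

u_1 = (22/13, -4, -33/13)

Step 1: u_0 = a_0 = (-3, 0, -2).
Step 2: u_1 = a_1 − (-10/13)·u_0 = (22/13, -4, -33/13).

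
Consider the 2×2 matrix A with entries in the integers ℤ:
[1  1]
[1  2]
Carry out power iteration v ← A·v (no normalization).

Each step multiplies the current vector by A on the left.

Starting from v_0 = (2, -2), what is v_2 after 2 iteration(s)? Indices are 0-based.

v_0 = (2, -2).
v_1 = A·v_0 = (0, -2).
v_2 = A·v_1 = (-2, -4).

v_2 = (-2, -4)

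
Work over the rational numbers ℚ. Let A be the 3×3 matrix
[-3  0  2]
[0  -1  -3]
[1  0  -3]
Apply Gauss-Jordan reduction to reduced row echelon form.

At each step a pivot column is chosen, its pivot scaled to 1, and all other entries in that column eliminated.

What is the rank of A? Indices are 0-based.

rank = 3

step 1: normalize row 0 (÷-3) = (1, 0, -2/3)
  row 2: subtract 1×row0 = (0, 0, -7/3)
step 2: normalize row 1 (÷-1) = (0, 1, 3)
step 3: normalize row 2 (÷-7/3) = (0, 0, 1)
  row 0: subtract -2/3×row2 = (1, 0, 0)
  row 1: subtract 3×row2 = (0, 1, 0)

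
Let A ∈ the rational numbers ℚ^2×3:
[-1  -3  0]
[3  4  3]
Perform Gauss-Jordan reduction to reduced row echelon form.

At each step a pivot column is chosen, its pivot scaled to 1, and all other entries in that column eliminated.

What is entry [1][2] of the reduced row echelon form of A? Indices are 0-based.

step 1: normalize row 0 (÷-1) = (1, 3, 0)
  row 1: subtract 3×row0 = (0, -5, 3)
step 2: normalize row 1 (÷-5) = (0, 1, -3/5)
  row 0: subtract 3×row1 = (1, 0, 9/5)

M[1][2] = -3/5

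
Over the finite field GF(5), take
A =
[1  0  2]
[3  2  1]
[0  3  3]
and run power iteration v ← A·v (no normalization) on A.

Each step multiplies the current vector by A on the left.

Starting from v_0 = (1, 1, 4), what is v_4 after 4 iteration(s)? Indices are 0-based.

v_4 = (0, 3, 0)

v_0 = (1, 1, 4).
v_1 = A·v_0 = (4, 4, 0).
v_2 = A·v_1 = (4, 0, 2).
v_3 = A·v_2 = (3, 4, 1).
v_4 = A·v_3 = (0, 3, 0).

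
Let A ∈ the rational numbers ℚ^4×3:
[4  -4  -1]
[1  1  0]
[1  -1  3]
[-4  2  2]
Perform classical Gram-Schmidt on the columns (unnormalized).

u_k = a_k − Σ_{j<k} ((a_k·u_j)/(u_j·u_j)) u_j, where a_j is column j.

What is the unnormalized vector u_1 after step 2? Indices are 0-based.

Step 1: u_0 = a_0 = (4, 1, 1, -4).
Step 2: u_1 = a_1 − (-12/17)·u_0 = (-20/17, 29/17, -5/17, -14/17).

u_1 = (-20/17, 29/17, -5/17, -14/17)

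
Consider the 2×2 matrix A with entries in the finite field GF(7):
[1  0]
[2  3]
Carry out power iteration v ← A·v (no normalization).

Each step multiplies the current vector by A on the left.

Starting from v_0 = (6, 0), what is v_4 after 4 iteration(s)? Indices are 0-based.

v_4 = (6, 4)

v_0 = (6, 0).
v_1 = A·v_0 = (6, 5).
v_2 = A·v_1 = (6, 6).
v_3 = A·v_2 = (6, 2).
v_4 = A·v_3 = (6, 4).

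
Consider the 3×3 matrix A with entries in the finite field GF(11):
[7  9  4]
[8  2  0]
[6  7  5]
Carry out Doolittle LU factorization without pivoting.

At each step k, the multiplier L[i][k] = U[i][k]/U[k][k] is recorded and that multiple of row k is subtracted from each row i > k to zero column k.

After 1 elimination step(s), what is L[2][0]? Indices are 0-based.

Step 1: pivot at (0,0) is 7.
  row1 ← row1 − (9)·row0  ⇒  L[1][0]=9, U row1=(0, 9, 8)
  row2 ← row2 − (4)·row0  ⇒  L[2][0]=4, U row2=(0, 4, 0)

L[2][0] = 4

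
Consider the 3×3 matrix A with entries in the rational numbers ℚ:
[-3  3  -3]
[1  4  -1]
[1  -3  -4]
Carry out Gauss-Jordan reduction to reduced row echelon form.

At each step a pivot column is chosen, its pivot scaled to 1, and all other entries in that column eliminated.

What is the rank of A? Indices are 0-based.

[1] R0 /= -3  ⇒  (1, -1, 1)
     R1 -= 1·R0  ⇒  (0, 5, -2)
     R2 -= 1·R0  ⇒  (0, -2, -5)
[2] R1 /= 5  ⇒  (0, 1, -2/5)
     R0 -= -1·R1  ⇒  (1, 0, 3/5)
     R2 -= -2·R1  ⇒  (0, 0, -29/5)
[3] R2 /= -29/5  ⇒  (0, 0, 1)
     R0 -= 3/5·R2  ⇒  (1, 0, 0)
     R1 -= -2/5·R2  ⇒  (0, 1, 0)

rank = 3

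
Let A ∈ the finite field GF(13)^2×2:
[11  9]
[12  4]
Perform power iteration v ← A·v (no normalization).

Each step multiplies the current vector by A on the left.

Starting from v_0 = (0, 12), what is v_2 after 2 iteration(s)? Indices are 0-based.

v_0 = (0, 12).
v_1 = A·v_0 = (4, 9).
v_2 = A·v_1 = (8, 6).

v_2 = (8, 6)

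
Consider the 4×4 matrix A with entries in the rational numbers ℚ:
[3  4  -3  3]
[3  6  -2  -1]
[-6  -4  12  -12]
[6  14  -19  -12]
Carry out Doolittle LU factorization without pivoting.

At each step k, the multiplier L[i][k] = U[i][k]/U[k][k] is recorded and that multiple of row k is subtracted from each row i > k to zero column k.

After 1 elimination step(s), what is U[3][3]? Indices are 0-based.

U[3][3] = -18

k=0: U[0][0]=3
  eliminate (1,0): mult=1, new row 1: (0, 2, 1, -4); set L[1][0]=1
  eliminate (2,0): mult=-2, new row 2: (0, 4, 6, -6); set L[2][0]=-2
  eliminate (3,0): mult=2, new row 3: (0, 6, -13, -18); set L[3][0]=2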